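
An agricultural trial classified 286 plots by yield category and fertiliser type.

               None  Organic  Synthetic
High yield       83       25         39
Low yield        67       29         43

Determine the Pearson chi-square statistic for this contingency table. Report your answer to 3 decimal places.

1.976

Row totals: 147, 139. Column totals: 150, 54, 82. Grand total N = 286.
Expected counts (row total × column total / N):
  High yield, None: 147×150/286 = 77.0979
  High yield, Organic: 147×54/286 = 27.7552
  High yield, Synthetic: 147×82/286 = 42.1469
  Low yield, None: 139×150/286 = 72.9021
  Low yield, Organic: 139×54/286 = 26.2448
  Low yield, Synthetic: 139×82/286 = 39.8531
Contributions (O − E)²/E:
  (83 − 77.0979)²/77.0979 = 0.4518
  (25 − 27.7552)²/27.7552 = 0.2735
  (39 − 42.1469)²/42.1469 = 0.2350
  (67 − 72.9021)²/72.9021 = 0.4778
  (29 − 26.2448)²/26.2448 = 0.2892
  (43 − 39.8531)²/39.8531 = 0.2485
χ² = 0.4518 + 0.2735 + 0.2350 + 0.4778 + 0.2892 + 0.2485 = 1.976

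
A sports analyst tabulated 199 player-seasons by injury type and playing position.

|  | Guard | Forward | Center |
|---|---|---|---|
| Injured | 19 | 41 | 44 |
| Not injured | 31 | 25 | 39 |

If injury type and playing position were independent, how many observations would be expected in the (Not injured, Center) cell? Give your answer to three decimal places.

Row total (Not injured) = 95; column total (Center) = 83; grand total N = 199.
Expected count = (row total × column total) / N = 95 × 83 / 199 = 39.623.

39.623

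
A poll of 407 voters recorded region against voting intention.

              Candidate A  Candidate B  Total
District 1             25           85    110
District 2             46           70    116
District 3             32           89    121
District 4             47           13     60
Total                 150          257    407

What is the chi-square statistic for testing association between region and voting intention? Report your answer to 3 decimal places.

59.815

Grand total N = 407.
Expected counts (row total × column total / N):
  District 1, Candidate A: 110×150/407 = 40.5405
  District 1, Candidate B: 110×257/407 = 69.4595
  District 2, Candidate A: 116×150/407 = 42.7518
  District 2, Candidate B: 116×257/407 = 73.2482
  District 3, Candidate A: 121×150/407 = 44.5946
  District 3, Candidate B: 121×257/407 = 76.4054
  District 4, Candidate A: 60×150/407 = 22.1130
  District 4, Candidate B: 60×257/407 = 37.8870
Contributions (O − E)²/E:
  (25 − 40.5405)²/40.5405 = 5.9572
  (85 − 69.4595)²/69.4595 = 3.4769
  (46 − 42.7518)²/42.7518 = 0.2468
  (70 − 73.2482)²/73.2482 = 0.1440
  (32 − 44.5946)²/44.5946 = 3.5570
  (89 − 76.4054)²/76.4054 = 2.0761
  (47 − 22.1130)²/22.1130 = 28.0090
  (13 − 37.8870)²/37.8870 = 16.3476
χ² = 5.9572 + 3.4769 + 0.2468 + 0.1440 + 3.5570 + 2.0761 + 28.0090 + 16.3476 = 59.815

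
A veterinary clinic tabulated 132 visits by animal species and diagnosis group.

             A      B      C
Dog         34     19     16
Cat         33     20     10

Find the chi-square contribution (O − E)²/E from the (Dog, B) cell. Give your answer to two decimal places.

Row total (Dog) = 69; column total (B) = 39; N = 132.
Expected count E = 69 × 39 / 132 = 20.386.
Contribution = (O − E)²/E = (19 − 20.386)² / 20.386 = 0.09.

0.09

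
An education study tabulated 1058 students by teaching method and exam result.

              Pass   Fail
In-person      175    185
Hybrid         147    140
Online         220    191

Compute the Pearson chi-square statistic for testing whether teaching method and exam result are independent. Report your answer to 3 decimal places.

Row totals: 360, 287, 411. Column totals: 542, 516. Grand total N = 1058.
Expected counts (row total × column total / N):
  In-person, Pass: 360×542/1058 = 184.4234
  In-person, Fail: 360×516/1058 = 175.5766
  Hybrid, Pass: 287×542/1058 = 147.0265
  Hybrid, Fail: 287×516/1058 = 139.9735
  Online, Pass: 411×542/1058 = 210.5501
  Online, Fail: 411×516/1058 = 200.4499
Contributions (O − E)²/E:
  (175 − 184.4234)²/184.4234 = 0.4815
  (185 − 175.5766)²/175.5766 = 0.5058
  (147 − 147.0265)²/147.0265 = 0.0000
  (140 − 139.9735)²/139.9735 = 0.0000
  (220 − 210.5501)²/210.5501 = 0.4241
  (191 − 200.4499)²/200.4499 = 0.4455
χ² = 0.4815 + 0.5058 + 0.0000 + 0.0000 + 0.4241 + 0.4455 = 1.857

1.857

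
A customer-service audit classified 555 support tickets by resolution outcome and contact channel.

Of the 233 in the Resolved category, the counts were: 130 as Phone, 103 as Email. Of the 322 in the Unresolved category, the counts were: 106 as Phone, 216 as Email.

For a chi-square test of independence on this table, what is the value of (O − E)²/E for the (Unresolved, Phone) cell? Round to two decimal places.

6.98

Row total (Unresolved) = 322; column total (Phone) = 236; N = 555.
Expected count E = 322 × 236 / 555 = 136.923.
Contribution = (O − E)²/E = (106 − 136.923)² / 136.923 = 6.98.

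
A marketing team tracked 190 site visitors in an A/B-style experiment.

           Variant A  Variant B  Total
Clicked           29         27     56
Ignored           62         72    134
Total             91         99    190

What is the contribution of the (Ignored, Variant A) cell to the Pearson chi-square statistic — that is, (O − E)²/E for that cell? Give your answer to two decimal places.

0.07

Row total (Ignored) = 134; column total (Variant A) = 91; N = 190.
Expected count E = 134 × 91 / 190 = 64.179.
Contribution = (O − E)²/E = (62 − 64.179)² / 64.179 = 0.07.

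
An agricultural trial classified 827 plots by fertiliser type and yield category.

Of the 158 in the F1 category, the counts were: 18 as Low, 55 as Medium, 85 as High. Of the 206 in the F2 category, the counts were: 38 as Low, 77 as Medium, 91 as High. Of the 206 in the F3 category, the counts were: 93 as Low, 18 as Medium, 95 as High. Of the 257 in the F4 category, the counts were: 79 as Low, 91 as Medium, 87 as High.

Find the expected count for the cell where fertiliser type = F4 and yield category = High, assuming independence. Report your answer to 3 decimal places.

Row total (F4) = 257; column total (High) = 358; grand total N = 827.
Expected count = (row total × column total) / N = 257 × 358 / 827 = 111.253.

111.253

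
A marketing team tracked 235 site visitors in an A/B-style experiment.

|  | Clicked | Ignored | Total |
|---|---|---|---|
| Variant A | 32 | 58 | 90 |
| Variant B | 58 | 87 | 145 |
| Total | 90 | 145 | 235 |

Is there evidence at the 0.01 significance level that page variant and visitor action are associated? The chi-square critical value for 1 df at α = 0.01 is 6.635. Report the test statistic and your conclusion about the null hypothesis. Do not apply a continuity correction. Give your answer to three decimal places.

0.464; fail to reject H₀

Grand total N = 235.
Expected counts (row total × column total / N):
  Variant A, Clicked: 90×90/235 = 34.4681
  Variant A, Ignored: 90×145/235 = 55.5319
  Variant B, Clicked: 145×90/235 = 55.5319
  Variant B, Ignored: 145×145/235 = 89.4681
Contributions (O − E)²/E:
  (32 − 34.4681)²/34.4681 = 0.1767
  (58 − 55.5319)²/55.5319 = 0.1097
  (58 − 55.5319)²/55.5319 = 0.1097
  (87 − 89.4681)²/89.4681 = 0.0681
χ² = 0.1767 + 0.1097 + 0.1097 + 0.0681 = 0.464
df = (2−1)(2−1) = 1. Since 0.464 < 6.635, fail to reject the null hypothesis of independence at α = 0.01.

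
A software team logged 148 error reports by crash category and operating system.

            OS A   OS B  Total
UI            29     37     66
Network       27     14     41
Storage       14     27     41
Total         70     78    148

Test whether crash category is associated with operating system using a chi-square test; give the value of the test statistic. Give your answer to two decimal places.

Grand total N = 148.
Expected counts (row total × column total / N):
  UI, OS A: 66×70/148 = 31.216
  UI, OS B: 66×78/148 = 34.784
  Network, OS A: 41×70/148 = 19.392
  Network, OS B: 41×78/148 = 21.608
  Storage, OS A: 41×70/148 = 19.392
  Storage, OS B: 41×78/148 = 21.608
Contributions (O − E)²/E:
  (29 − 31.216)²/31.216 = 0.1573
  (37 − 34.784)²/34.784 = 0.1412
  (27 − 19.392)²/19.392 = 2.9848
  (14 − 21.608)²/21.608 = 2.6787
  (14 − 19.392)²/19.392 = 1.4993
  (27 − 21.608)²/21.608 = 1.3455
χ² = 0.1573 + 0.1412 + 2.9848 + 2.6787 + 1.4993 + 1.3455 = 8.81

8.81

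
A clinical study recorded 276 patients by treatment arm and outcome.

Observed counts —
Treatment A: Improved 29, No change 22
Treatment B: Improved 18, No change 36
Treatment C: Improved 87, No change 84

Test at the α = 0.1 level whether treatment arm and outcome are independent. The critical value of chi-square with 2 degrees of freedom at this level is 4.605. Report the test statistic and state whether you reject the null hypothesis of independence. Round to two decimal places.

6.79; reject H₀

Row totals: 51, 54, 171. Column totals: 134, 142. Grand total N = 276.
Expected counts (row total × column total / N):
  Treatment A, Improved: 51×134/276 = 24.761
  Treatment A, No change: 51×142/276 = 26.239
  Treatment B, Improved: 54×134/276 = 26.217
  Treatment B, No change: 54×142/276 = 27.783
  Treatment C, Improved: 171×134/276 = 83.022
  Treatment C, No change: 171×142/276 = 87.978
Contributions (O − E)²/E:
  (29 − 24.761)²/24.761 = 0.7257
  (22 − 26.239)²/26.239 = 0.6848
  (18 − 26.217)²/26.217 = 2.5754
  (36 − 27.783)²/27.783 = 2.4302
  (87 − 83.022)²/83.022 = 0.1906
  (84 − 87.978)²/87.978 = 0.1799
χ² = 0.7257 + 0.6848 + 2.5754 + 2.4302 + 0.1906 + 0.1799 = 6.79
df = (3−1)(2−1) = 2. Since 6.79 > 4.605, reject the null hypothesis of independence at α = 0.1.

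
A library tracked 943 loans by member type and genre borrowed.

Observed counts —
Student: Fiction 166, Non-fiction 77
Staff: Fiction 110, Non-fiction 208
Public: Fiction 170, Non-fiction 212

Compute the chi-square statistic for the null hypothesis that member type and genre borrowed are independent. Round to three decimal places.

Row totals: 243, 318, 382. Column totals: 446, 497. Grand total N = 943.
Expected counts (row total × column total / N):
  Student, Fiction: 243×446/943 = 114.92895
  Student, Non-fiction: 243×497/943 = 128.07105
  Staff, Fiction: 318×446/943 = 150.40085
  Staff, Non-fiction: 318×497/943 = 167.59915
  Public, Fiction: 382×446/943 = 180.67020
  Public, Non-fiction: 382×497/943 = 201.32980
Contributions (O − E)²/E:
  (166 − 114.92895)²/114.92895 = 22.6945
  (77 − 128.07105)²/128.07105 = 20.3657
  (110 − 150.40085)²/150.40085 = 10.8525
  (208 − 167.59915)²/167.59915 = 9.7389
  (170 − 180.67020)²/180.67020 = 0.6302
  (212 − 201.32980)²/201.32980 = 0.5655
χ² = 22.6945 + 20.3657 + 10.8525 + 9.7389 + 0.6302 + 0.5655 = 64.847

64.847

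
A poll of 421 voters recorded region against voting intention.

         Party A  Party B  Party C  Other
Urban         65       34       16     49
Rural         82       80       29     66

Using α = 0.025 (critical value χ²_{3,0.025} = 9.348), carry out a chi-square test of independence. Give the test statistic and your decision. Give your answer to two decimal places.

Row totals: 164, 257. Column totals: 147, 114, 45, 115. Grand total N = 421.
Expected counts (row total × column total / N):
  Urban, Party A: 164×147/421 = 57.264
  Urban, Party B: 164×114/421 = 44.409
  Urban, Party C: 164×45/421 = 17.530
  Urban, Other: 164×115/421 = 44.798
  Rural, Party A: 257×147/421 = 89.736
  Rural, Party B: 257×114/421 = 69.591
  Rural, Party C: 257×45/421 = 27.470
  Rural, Other: 257×115/421 = 70.202
Contributions (O − E)²/E:
  (65 − 57.264)²/57.264 = 1.0451
  (34 − 44.409)²/44.409 = 2.4398
  (16 − 17.530)²/17.530 = 0.1335
  (49 − 44.798)²/44.798 = 0.3941
  (82 − 89.736)²/89.736 = 0.6669
  (80 − 69.591)²/69.591 = 1.5569
  (29 − 27.470)²/27.470 = 0.0852
  (66 − 70.202)²/70.202 = 0.2515
χ² = 1.0451 + 2.4398 + 0.1335 + 0.3941 + 0.6669 + 1.5569 + 0.0852 + 0.2515 = 6.57
df = (2−1)(4−1) = 3. Since 6.57 < 9.348, fail to reject the null hypothesis of independence at α = 0.025.

6.57; fail to reject H₀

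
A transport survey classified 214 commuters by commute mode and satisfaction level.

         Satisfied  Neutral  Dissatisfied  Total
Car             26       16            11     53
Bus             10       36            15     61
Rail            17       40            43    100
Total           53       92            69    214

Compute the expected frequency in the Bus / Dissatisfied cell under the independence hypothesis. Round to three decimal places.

Row total (Bus) = 61; column total (Dissatisfied) = 69; grand total N = 214.
Expected count = (row total × column total) / N = 61 × 69 / 214 = 19.668.

19.668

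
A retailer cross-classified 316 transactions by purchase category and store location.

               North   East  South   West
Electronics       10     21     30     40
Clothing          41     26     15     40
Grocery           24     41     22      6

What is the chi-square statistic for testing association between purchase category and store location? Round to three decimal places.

55.896

Row totals: 101, 122, 93. Column totals: 75, 88, 67, 86. Grand total N = 316.
Expected counts (row total × column total / N):
  Electronics, North: 101×75/316 = 23.9715
  Electronics, East: 101×88/316 = 28.1266
  Electronics, South: 101×67/316 = 21.4146
  Electronics, West: 101×86/316 = 27.4873
  Clothing, North: 122×75/316 = 28.9557
  Clothing, East: 122×88/316 = 33.9747
  Clothing, South: 122×67/316 = 25.8671
  Clothing, West: 122×86/316 = 33.2025
  Grocery, North: 93×75/316 = 22.0728
  Grocery, East: 93×88/316 = 25.8987
  Grocery, South: 93×67/316 = 19.7184
  Grocery, West: 93×86/316 = 25.3101
Contributions (O − E)²/E:
  (10 − 23.9715)²/23.9715 = 8.1431
  (21 − 28.1266)²/28.1266 = 1.8057
  (30 − 21.4146)²/21.4146 = 3.4420
  (40 − 27.4873)²/27.4873 = 5.6960
  (41 − 28.9557)²/28.9557 = 5.0099
  (26 − 33.9747)²/33.9747 = 1.8719
  (15 − 25.8671)²/25.8671 = 4.5654
  (40 − 33.2025)²/33.2025 = 1.3916
  (24 − 22.0728)²/22.0728 = 0.1683
  (41 − 25.8987)²/25.8987 = 8.8054
  (22 − 19.7184)²/19.7184 = 0.2640
  (6 − 25.3101)²/25.3101 = 14.7325
χ² = 8.1431 + 1.8057 + 3.4420 + 5.6960 + 5.0099 + 1.8719 + 4.5654 + 1.3916 + 0.1683 + 8.8054 + 0.2640 + 14.7325 = 55.896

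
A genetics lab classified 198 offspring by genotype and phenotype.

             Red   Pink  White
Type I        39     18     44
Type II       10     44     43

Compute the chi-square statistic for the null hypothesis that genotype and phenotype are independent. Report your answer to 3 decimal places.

Row totals: 101, 97. Column totals: 49, 62, 87. Grand total N = 198.
Expected counts (row total × column total / N):
  Type I, Red: 101×49/198 = 24.9949
  Type I, Pink: 101×62/198 = 31.6263
  Type I, White: 101×87/198 = 44.3788
  Type II, Red: 97×49/198 = 24.0051
  Type II, Pink: 97×62/198 = 30.3737
  Type II, White: 97×87/198 = 42.6212
Contributions (O − E)²/E:
  (39 − 24.9949)²/24.9949 = 7.8473
  (18 − 31.6263)²/31.6263 = 5.8709
  (44 − 44.3788)²/44.3788 = 0.0032
  (10 − 24.0051)²/24.0051 = 8.1709
  (44 − 30.3737)²/30.3737 = 6.1131
  (43 − 42.6212)²/42.6212 = 0.0034
χ² = 7.8473 + 5.8709 + 0.0032 + 8.1709 + 6.1131 + 0.0034 = 28.009

28.009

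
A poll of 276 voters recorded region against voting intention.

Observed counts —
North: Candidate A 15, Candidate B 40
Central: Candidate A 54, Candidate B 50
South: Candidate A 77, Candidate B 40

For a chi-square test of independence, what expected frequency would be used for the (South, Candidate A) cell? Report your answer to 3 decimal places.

Row total (South) = 117; column total (Candidate A) = 146; grand total N = 276.
Expected count = (row total × column total) / N = 117 × 146 / 276 = 61.891.

61.891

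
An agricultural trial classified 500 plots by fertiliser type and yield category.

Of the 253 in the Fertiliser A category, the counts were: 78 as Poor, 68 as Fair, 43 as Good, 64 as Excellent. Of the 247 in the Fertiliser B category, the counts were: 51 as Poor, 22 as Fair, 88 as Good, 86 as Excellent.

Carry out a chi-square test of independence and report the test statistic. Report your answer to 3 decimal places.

Row totals: 253, 247. Column totals: 129, 90, 131, 150. Grand total N = 500.
Expected counts (row total × column total / N):
  Fertiliser A, Poor: 253×129/500 = 65.2740
  Fertiliser A, Fair: 253×90/500 = 45.5400
  Fertiliser A, Good: 253×131/500 = 66.2860
  Fertiliser A, Excellent: 253×150/500 = 75.9000
  Fertiliser B, Poor: 247×129/500 = 63.7260
  Fertiliser B, Fair: 247×90/500 = 44.4600
  Fertiliser B, Good: 247×131/500 = 64.7140
  Fertiliser B, Excellent: 247×150/500 = 74.1000
Contributions (O − E)²/E:
  (78 − 65.2740)²/65.2740 = 2.4811
  (68 − 45.5400)²/45.5400 = 11.0771
  (43 − 66.2860)²/66.2860 = 8.1803
  (64 − 75.9000)²/75.9000 = 1.8657
  (51 − 63.7260)²/63.7260 = 2.5414
  (22 − 44.4600)²/44.4600 = 11.3462
  (88 − 64.7140)²/64.7140 = 8.3790
  (86 − 74.1000)²/74.1000 = 1.9111
χ² = 2.4811 + 11.0771 + 8.1803 + 1.8657 + 2.5414 + 11.3462 + 8.3790 + 1.9111 = 47.782

47.782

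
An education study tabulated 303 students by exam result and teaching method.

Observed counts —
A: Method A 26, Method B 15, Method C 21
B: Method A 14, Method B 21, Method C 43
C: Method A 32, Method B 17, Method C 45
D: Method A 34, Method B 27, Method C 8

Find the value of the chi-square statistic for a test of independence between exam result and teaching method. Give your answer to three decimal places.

39.201

Row totals: 62, 78, 94, 69. Column totals: 106, 80, 117. Grand total N = 303.
Expected counts (row total × column total / N):
  A, Method A: 62×106/303 = 21.6898
  A, Method B: 62×80/303 = 16.3696
  A, Method C: 62×117/303 = 23.9406
  B, Method A: 78×106/303 = 27.2871
  B, Method B: 78×80/303 = 20.5941
  B, Method C: 78×117/303 = 30.1188
  C, Method A: 94×106/303 = 32.8845
  C, Method B: 94×80/303 = 24.8185
  C, Method C: 94×117/303 = 36.2970
  D, Method A: 69×106/303 = 24.1386
  D, Method B: 69×80/303 = 18.2178
  D, Method C: 69×117/303 = 26.6436
Contributions (O − E)²/E:
  (26 − 21.6898)²/21.6898 = 0.8565
  (15 − 16.3696)²/16.3696 = 0.1146
  (21 − 23.9406)²/23.9406 = 0.3612
  (14 − 27.2871)²/27.2871 = 6.4700
  (21 − 20.5941)²/20.5941 = 0.0080
  (43 − 30.1188)²/30.1188 = 5.5090
  (32 − 32.8845)²/32.8845 = 0.0238
  (17 − 24.8185)²/24.8185 = 2.4630
  (45 − 36.2970)²/36.2970 = 2.0867
  (34 − 24.1386)²/24.1386 = 4.0287
  (27 − 18.2178)²/18.2178 = 4.2336
  (8 − 26.6436)²/26.6436 = 13.0457
χ² = 0.8565 + 0.1146 + 0.3612 + 6.4700 + 0.0080 + 5.5090 + 0.0238 + 2.4630 + 2.0867 + 4.0287 + 4.2336 + 13.0457 = 39.201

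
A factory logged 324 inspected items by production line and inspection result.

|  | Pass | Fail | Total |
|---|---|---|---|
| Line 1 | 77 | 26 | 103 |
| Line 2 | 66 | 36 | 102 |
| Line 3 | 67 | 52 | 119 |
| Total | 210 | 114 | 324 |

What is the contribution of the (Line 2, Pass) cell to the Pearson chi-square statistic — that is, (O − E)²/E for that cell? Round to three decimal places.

Row total (Line 2) = 102; column total (Pass) = 210; N = 324.
Expected count E = 102 × 210 / 324 = 66.1111.
Contribution = (O − E)²/E = (66 − 66.1111)² / 66.1111 = 0.000.

0.000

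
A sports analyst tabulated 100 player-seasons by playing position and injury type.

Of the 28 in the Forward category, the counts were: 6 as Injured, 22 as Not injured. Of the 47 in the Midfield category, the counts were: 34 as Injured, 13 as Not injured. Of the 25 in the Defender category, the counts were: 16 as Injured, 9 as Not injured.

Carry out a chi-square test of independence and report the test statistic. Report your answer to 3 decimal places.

19.324

Row totals: 28, 47, 25. Column totals: 56, 44. Grand total N = 100.
Expected counts (row total × column total / N):
  Forward, Injured: 28×56/100 = 15.6800
  Forward, Not injured: 28×44/100 = 12.3200
  Midfield, Injured: 47×56/100 = 26.3200
  Midfield, Not injured: 47×44/100 = 20.6800
  Defender, Injured: 25×56/100 = 14.0000
  Defender, Not injured: 25×44/100 = 11.0000
Contributions (O − E)²/E:
  (6 − 15.6800)²/15.6800 = 5.9759
  (22 − 12.3200)²/12.3200 = 7.6057
  (34 − 26.3200)²/26.3200 = 2.2410
  (13 − 20.6800)²/20.6800 = 2.8521
  (16 − 14.0000)²/14.0000 = 0.2857
  (9 − 11.0000)²/11.0000 = 0.3636
χ² = 5.9759 + 7.6057 + 2.2410 + 2.8521 + 0.2857 + 0.3636 = 19.324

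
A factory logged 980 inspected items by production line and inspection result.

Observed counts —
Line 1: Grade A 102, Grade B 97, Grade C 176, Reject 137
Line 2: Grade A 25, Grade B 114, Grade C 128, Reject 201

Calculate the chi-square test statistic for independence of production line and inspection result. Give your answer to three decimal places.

65.909

Row totals: 512, 468. Column totals: 127, 211, 304, 338. Grand total N = 980.
Expected counts (row total × column total / N):
  Line 1, Grade A: 512×127/980 = 66.35102
  Line 1, Grade B: 512×211/980 = 110.23673
  Line 1, Grade C: 512×304/980 = 158.82449
  Line 1, Reject: 512×338/980 = 176.58776
  Line 2, Grade A: 468×127/980 = 60.64898
  Line 2, Grade B: 468×211/980 = 100.76327
  Line 2, Grade C: 468×304/980 = 145.17551
  Line 2, Reject: 468×338/980 = 161.41224
Contributions (O − E)²/E:
  (102 − 66.35102)²/66.35102 = 19.1534
  (97 − 110.23673)²/110.23673 = 1.5894
  (176 − 158.82449)²/158.82449 = 1.8574
  (137 − 176.58776)²/176.58776 = 8.8749
  (25 − 60.64898)²/60.64898 = 20.9542
  (114 − 100.76327)²/100.76327 = 1.7388
  (128 − 145.17551)²/145.17551 = 2.0320
  (201 − 161.41224)²/161.41224 = 9.7092
χ² = 19.1534 + 1.5894 + 1.8574 + 8.8749 + 20.9542 + 1.7388 + 2.0320 + 9.7092 = 65.909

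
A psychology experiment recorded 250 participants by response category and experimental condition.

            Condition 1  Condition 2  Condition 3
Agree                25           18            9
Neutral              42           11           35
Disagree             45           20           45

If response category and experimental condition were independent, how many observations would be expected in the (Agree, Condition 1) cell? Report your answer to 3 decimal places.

Row total (Agree) = 52; column total (Condition 1) = 112; grand total N = 250.
Expected count = (row total × column total) / N = 52 × 112 / 250 = 23.296.

23.296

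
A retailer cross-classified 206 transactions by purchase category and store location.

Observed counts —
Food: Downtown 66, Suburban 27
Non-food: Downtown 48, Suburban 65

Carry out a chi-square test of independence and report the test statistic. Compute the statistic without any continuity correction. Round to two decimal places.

16.75

Row totals: 93, 113. Column totals: 114, 92. Grand total N = 206.
Expected counts (row total × column total / N):
  Food, Downtown: 93×114/206 = 51.466
  Food, Suburban: 93×92/206 = 41.534
  Non-food, Downtown: 113×114/206 = 62.534
  Non-food, Suburban: 113×92/206 = 50.466
Contributions (O − E)²/E:
  (66 − 51.466)²/51.466 = 4.1044
  (27 − 41.534)²/41.534 = 5.0859
  (48 − 62.534)²/62.534 = 3.3780
  (65 − 50.466)²/50.466 = 4.1857
χ² = 4.1044 + 5.0859 + 3.3780 + 4.1857 = 16.75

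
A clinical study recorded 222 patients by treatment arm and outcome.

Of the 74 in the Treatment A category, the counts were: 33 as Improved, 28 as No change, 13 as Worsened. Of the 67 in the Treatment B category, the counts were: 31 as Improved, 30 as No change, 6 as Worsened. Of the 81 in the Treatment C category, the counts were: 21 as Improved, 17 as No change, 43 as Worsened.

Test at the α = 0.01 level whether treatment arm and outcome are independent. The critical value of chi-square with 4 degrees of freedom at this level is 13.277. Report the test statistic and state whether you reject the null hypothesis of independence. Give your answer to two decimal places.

41.64; reject H₀

Row totals: 74, 67, 81. Column totals: 85, 75, 62. Grand total N = 222.
Expected counts (row total × column total / N):
  Treatment A, Improved: 74×85/222 = 28.333
  Treatment A, No change: 74×75/222 = 25.000
  Treatment A, Worsened: 74×62/222 = 20.667
  Treatment B, Improved: 67×85/222 = 25.653
  Treatment B, No change: 67×75/222 = 22.635
  Treatment B, Worsened: 67×62/222 = 18.712
  Treatment C, Improved: 81×85/222 = 31.014
  Treatment C, No change: 81×75/222 = 27.365
  Treatment C, Worsened: 81×62/222 = 22.622
Contributions (O − E)²/E:
  (33 − 28.333)²/28.333 = 0.7687
  (28 − 25.000)²/25.000 = 0.3600
  (13 − 20.667)²/20.667 = 2.8443
  (31 − 25.653)²/25.653 = 1.1145
  (30 − 22.635)²/22.635 = 2.3964
  (6 − 18.712)²/18.712 = 8.6359
  (21 − 31.014)²/31.014 = 3.2334
  (17 − 27.365)²/27.365 = 3.9259
  (43 − 22.622)²/22.622 = 18.3566
χ² = 0.7687 + 0.3600 + 2.8443 + 1.1145 + 2.3964 + 8.6359 + 3.2334 + 3.9259 + 18.3566 = 41.64
df = (3−1)(3−1) = 4. Since 41.64 > 13.277, reject the null hypothesis of independence at α = 0.01.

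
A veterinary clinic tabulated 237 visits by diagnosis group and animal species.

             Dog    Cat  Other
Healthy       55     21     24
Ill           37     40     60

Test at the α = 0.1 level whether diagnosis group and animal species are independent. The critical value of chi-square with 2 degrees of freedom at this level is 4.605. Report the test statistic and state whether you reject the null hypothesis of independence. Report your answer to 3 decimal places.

Row totals: 100, 137. Column totals: 92, 61, 84. Grand total N = 237.
Expected counts (row total × column total / N):
  Healthy, Dog: 100×92/237 = 38.818565
  Healthy, Cat: 100×61/237 = 25.738397
  Healthy, Other: 100×84/237 = 35.443038
  Ill, Dog: 137×92/237 = 53.181435
  Ill, Cat: 137×61/237 = 35.261603
  Ill, Other: 137×84/237 = 48.556962
Contributions (O − E)²/E:
  (55 − 38.818565)²/38.818565 = 6.7452
  (21 − 25.738397)²/25.738397 = 0.8723
  (24 − 35.443038)²/35.443038 = 3.6945
  (37 − 53.181435)²/53.181435 = 4.9235
  (40 − 35.261603)²/35.261603 = 0.6367
  (60 − 48.556962)²/48.556962 = 2.6967
χ² = 6.7452 + 0.8723 + 3.6945 + 4.9235 + 0.6367 + 2.6967 = 19.569
df = (2−1)(3−1) = 2. Since 19.569 > 4.605, reject the null hypothesis of independence at α = 0.1.

19.569; reject H₀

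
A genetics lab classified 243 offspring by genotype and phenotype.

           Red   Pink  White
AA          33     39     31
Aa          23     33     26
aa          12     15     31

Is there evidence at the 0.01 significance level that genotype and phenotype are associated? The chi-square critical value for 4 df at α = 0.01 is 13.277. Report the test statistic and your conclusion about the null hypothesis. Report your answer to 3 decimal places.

Row totals: 103, 82, 58. Column totals: 68, 87, 88. Grand total N = 243.
Expected counts (row total × column total / N):
  AA, Red: 103×68/243 = 28.8230
  AA, Pink: 103×87/243 = 36.8765
  AA, White: 103×88/243 = 37.3004
  Aa, Red: 82×68/243 = 22.9465
  Aa, Pink: 82×87/243 = 29.3580
  Aa, White: 82×88/243 = 29.6955
  aa, Red: 58×68/243 = 16.2305
  aa, Pink: 58×87/243 = 20.7654
  aa, White: 58×88/243 = 21.0041
Contributions (O − E)²/E:
  (33 − 28.8230)²/28.8230 = 0.6053
  (39 − 36.8765)²/36.8765 = 0.1223
  (31 − 37.3004)²/37.3004 = 1.0642
  (23 − 22.9465)²/22.9465 = 0.0001
  (33 − 29.3580)²/29.3580 = 0.4518
  (26 − 29.6955)²/29.6955 = 0.4599
  (12 − 16.2305)²/16.2305 = 1.1027
  (15 − 20.7654)²/20.7654 = 1.6007
  (31 − 21.0041)²/21.0041 = 4.7571
χ² = 0.6053 + 0.1223 + 1.0642 + 0.0001 + 0.4518 + 0.4599 + 1.1027 + 1.6007 + 4.7571 = 10.164
df = (3−1)(3−1) = 4. Since 10.164 < 13.277, fail to reject the null hypothesis of independence at α = 0.01.

10.164; fail to reject H₀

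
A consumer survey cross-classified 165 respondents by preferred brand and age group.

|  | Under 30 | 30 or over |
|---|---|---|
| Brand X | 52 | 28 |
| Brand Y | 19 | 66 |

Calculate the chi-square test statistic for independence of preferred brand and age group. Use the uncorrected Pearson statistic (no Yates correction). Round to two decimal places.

Row totals: 80, 85. Column totals: 71, 94. Grand total N = 165.
Expected counts (row total × column total / N):
  Brand X, Under 30: 80×71/165 = 34.424
  Brand X, 30 or over: 80×94/165 = 45.576
  Brand Y, Under 30: 85×71/165 = 36.576
  Brand Y, 30 or over: 85×94/165 = 48.424
Contributions (O − E)²/E:
  (52 − 34.424)²/34.424 = 8.9738
  (28 − 45.576)²/45.576 = 6.7780
  (19 − 36.576)²/36.576 = 8.4459
  (66 − 48.424)²/48.424 = 6.3794
χ² = 8.9738 + 6.7780 + 8.4459 + 6.3794 = 30.58

30.58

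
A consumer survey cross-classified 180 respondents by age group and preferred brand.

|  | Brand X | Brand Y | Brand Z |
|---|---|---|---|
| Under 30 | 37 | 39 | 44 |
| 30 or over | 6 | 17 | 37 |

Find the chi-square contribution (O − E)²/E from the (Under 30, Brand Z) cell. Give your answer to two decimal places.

1.85

Row total (Under 30) = 120; column total (Brand Z) = 81; N = 180.
Expected count E = 120 × 81 / 180 = 54.000.
Contribution = (O − E)²/E = (44 − 54.000)² / 54.000 = 1.85.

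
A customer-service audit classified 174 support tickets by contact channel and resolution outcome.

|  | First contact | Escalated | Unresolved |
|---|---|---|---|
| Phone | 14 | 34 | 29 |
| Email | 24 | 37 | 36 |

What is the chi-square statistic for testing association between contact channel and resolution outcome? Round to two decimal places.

Row totals: 77, 97. Column totals: 38, 71, 65. Grand total N = 174.
Expected counts (row total × column total / N):
  Phone, First contact: 77×38/174 = 16.816
  Phone, Escalated: 77×71/174 = 31.420
  Phone, Unresolved: 77×65/174 = 28.764
  Email, First contact: 97×38/174 = 21.184
  Email, Escalated: 97×71/174 = 39.580
  Email, Unresolved: 97×65/174 = 36.236
Contributions (O − E)²/E:
  (14 − 16.816)²/16.816 = 0.4716
  (34 − 31.420)²/31.420 = 0.2119
  (29 − 28.764)²/28.764 = 0.0019
  (24 − 21.184)²/21.184 = 0.3743
  (37 − 39.580)²/39.580 = 0.1682
  (36 − 36.236)²/36.236 = 0.0015
χ² = 0.4716 + 0.2119 + 0.0019 + 0.3743 + 0.1682 + 0.0015 = 1.23

1.23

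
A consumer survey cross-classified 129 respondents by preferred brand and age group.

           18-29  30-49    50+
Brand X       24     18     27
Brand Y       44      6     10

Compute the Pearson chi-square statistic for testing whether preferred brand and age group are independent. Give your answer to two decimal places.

Row totals: 69, 60. Column totals: 68, 24, 37. Grand total N = 129.
Expected counts (row total × column total / N):
  Brand X, 18-29: 69×68/129 = 36.372
  Brand X, 30-49: 69×24/129 = 12.837
  Brand X, 50+: 69×37/129 = 19.791
  Brand Y, 18-29: 60×68/129 = 31.628
  Brand Y, 30-49: 60×24/129 = 11.163
  Brand Y, 50+: 60×37/129 = 17.209
Contributions (O − E)²/E:
  (24 − 36.372)²/36.372 = 4.2084
  (18 − 12.837)²/12.837 = 2.0765
  (27 − 19.791)²/19.791 = 2.6259
  (44 − 31.628)²/31.628 = 4.8396
  (6 − 11.163)²/11.163 = 2.3879
  (10 − 17.209)²/17.209 = 3.0199
χ² = 4.2084 + 2.0765 + 2.6259 + 4.8396 + 2.3879 + 3.0199 = 19.16

19.16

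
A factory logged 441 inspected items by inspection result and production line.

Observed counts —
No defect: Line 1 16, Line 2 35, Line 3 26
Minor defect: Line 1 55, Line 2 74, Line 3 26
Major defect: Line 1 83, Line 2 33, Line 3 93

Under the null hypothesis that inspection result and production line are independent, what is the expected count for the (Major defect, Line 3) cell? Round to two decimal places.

68.72

Row total (Major defect) = 209; column total (Line 3) = 145; grand total N = 441.
Expected count = (row total × column total) / N = 209 × 145 / 441 = 68.72.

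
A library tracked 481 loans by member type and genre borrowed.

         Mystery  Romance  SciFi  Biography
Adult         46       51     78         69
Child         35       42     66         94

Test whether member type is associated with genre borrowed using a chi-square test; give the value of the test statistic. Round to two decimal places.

Row totals: 244, 237. Column totals: 81, 93, 144, 163. Grand total N = 481.
Expected counts (row total × column total / N):
  Adult, Mystery: 244×81/481 = 41.089
  Adult, Romance: 244×93/481 = 47.177
  Adult, SciFi: 244×144/481 = 73.048
  Adult, Biography: 244×163/481 = 82.686
  Child, Mystery: 237×81/481 = 39.911
  Child, Romance: 237×93/481 = 45.823
  Child, SciFi: 237×144/481 = 70.952
  Child, Biography: 237×163/481 = 80.314
Contributions (O − E)²/E:
  (46 − 41.089)²/41.089 = 0.5870
  (51 − 47.177)²/47.177 = 0.3098
  (78 − 73.048)²/73.048 = 0.3357
  (69 − 82.686)²/82.686 = 2.2653
  (35 − 39.911)²/39.911 = 0.6043
  (42 − 45.823)²/45.823 = 0.3190
  (66 − 70.952)²/70.952 = 0.3456
  (94 − 80.314)²/80.314 = 2.3322
χ² = 0.5870 + 0.3098 + 0.3357 + 2.2653 + 0.6043 + 0.3190 + 0.3456 + 2.3322 = 7.10

7.10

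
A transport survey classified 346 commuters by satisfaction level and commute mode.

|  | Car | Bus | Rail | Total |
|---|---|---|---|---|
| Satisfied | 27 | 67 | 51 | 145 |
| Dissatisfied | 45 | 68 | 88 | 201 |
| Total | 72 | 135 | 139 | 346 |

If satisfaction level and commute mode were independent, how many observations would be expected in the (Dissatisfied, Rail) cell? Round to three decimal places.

80.749

Row total (Dissatisfied) = 201; column total (Rail) = 139; grand total N = 346.
Expected count = (row total × column total) / N = 201 × 139 / 346 = 80.749.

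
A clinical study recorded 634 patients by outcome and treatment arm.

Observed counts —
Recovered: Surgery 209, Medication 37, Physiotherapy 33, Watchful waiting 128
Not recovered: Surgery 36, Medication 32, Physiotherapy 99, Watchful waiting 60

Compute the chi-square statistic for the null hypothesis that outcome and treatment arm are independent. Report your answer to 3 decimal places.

Row totals: 407, 227. Column totals: 245, 69, 132, 188. Grand total N = 634.
Expected counts (row total × column total / N):
  Recovered, Surgery: 407×245/634 = 157.27918
  Recovered, Medication: 407×69/634 = 44.29495
  Recovered, Physiotherapy: 407×132/634 = 84.73817
  Recovered, Watchful waiting: 407×188/634 = 120.68770
  Not recovered, Surgery: 227×245/634 = 87.72082
  Not recovered, Medication: 227×69/634 = 24.70505
  Not recovered, Physiotherapy: 227×132/634 = 47.26183
  Not recovered, Watchful waiting: 227×188/634 = 67.31230
Contributions (O − E)²/E:
  (209 − 157.27918)²/157.27918 = 17.0082
  (37 − 44.29495)²/44.29495 = 1.2014
  (33 − 84.73817)²/84.73817 = 31.5895
  (128 − 120.68770)²/120.68770 = 0.4430
  (36 − 87.72082)²/87.72082 = 30.4950
  (32 − 24.70505)²/24.70505 = 2.1541
  (99 − 47.26183)²/47.26183 = 56.6385
  (60 − 67.31230)²/67.31230 = 0.7944
χ² = 17.0082 + 1.2014 + 31.5895 + 0.4430 + 30.4950 + 2.1541 + 56.6385 + 0.7944 = 140.324

140.324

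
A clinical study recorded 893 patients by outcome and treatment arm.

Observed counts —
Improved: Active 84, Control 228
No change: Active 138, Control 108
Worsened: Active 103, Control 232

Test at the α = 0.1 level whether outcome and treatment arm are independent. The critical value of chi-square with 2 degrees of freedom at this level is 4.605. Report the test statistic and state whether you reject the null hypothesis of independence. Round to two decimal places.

Row totals: 312, 246, 335. Column totals: 325, 568. Grand total N = 893.
Expected counts (row total × column total / N):
  Improved, Active: 312×325/893 = 113.550
  Improved, Control: 312×568/893 = 198.450
  No change, Active: 246×325/893 = 89.530
  No change, Control: 246×568/893 = 156.470
  Worsened, Active: 335×325/893 = 121.920
  Worsened, Control: 335×568/893 = 213.080
Contributions (O − E)²/E:
  (84 − 113.550)²/113.550 = 7.6900
  (228 − 198.450)²/198.450 = 4.4001
  (138 − 89.530)²/89.530 = 26.2408
  (108 − 156.470)²/156.470 = 15.0146
  (103 − 121.920)²/121.920 = 2.9361
  (232 − 213.080)²/213.080 = 1.6800
χ² = 7.6900 + 4.4001 + 26.2408 + 15.0146 + 2.9361 + 1.6800 = 57.96
df = (3−1)(2−1) = 2. Since 57.96 > 4.605, reject the null hypothesis of independence at α = 0.1.

57.96; reject H₀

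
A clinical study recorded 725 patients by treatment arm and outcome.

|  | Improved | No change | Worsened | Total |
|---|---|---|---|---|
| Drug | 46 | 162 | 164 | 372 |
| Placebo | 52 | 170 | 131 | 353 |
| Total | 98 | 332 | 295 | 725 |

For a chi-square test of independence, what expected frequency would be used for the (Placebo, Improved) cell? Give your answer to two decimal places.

47.72

Row total (Placebo) = 353; column total (Improved) = 98; grand total N = 725.
Expected count = (row total × column total) / N = 353 × 98 / 725 = 47.72.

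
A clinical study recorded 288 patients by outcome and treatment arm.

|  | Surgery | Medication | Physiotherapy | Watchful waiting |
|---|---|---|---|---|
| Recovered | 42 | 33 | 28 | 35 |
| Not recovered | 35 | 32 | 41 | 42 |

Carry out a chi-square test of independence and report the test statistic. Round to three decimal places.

Row totals: 138, 150. Column totals: 77, 65, 69, 77. Grand total N = 288.
Expected counts (row total × column total / N):
  Recovered, Surgery: 138×77/288 = 36.8958
  Recovered, Medication: 138×65/288 = 31.1458
  Recovered, Physiotherapy: 138×69/288 = 33.0625
  Recovered, Watchful waiting: 138×77/288 = 36.8958
  Not recovered, Surgery: 150×77/288 = 40.1042
  Not recovered, Medication: 150×65/288 = 33.8542
  Not recovered, Physiotherapy: 150×69/288 = 35.9375
  Not recovered, Watchful waiting: 150×77/288 = 40.1042
Contributions (O − E)²/E:
  (42 − 36.8958)²/36.8958 = 0.7061
  (33 − 31.1458)²/31.1458 = 0.1104
  (28 − 33.0625)²/33.0625 = 0.7752
  (35 − 36.8958)²/36.8958 = 0.0974
  (35 − 40.1042)²/40.1042 = 0.6496
  (32 − 33.8542)²/33.8542 = 0.1016
  (41 − 35.9375)²/35.9375 = 0.7132
  (42 − 40.1042)²/40.1042 = 0.0896
χ² = 0.7061 + 0.1104 + 0.7752 + 0.0974 + 0.6496 + 0.1016 + 0.7132 + 0.0896 = 3.243

3.243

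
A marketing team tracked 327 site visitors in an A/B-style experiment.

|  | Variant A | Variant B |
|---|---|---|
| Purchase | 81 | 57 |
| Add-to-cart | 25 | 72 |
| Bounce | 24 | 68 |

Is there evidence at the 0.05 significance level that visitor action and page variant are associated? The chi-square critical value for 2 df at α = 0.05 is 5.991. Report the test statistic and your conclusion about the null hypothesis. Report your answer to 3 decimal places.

Row totals: 138, 97, 92. Column totals: 130, 197. Grand total N = 327.
Expected counts (row total × column total / N):
  Purchase, Variant A: 138×130/327 = 54.8624
  Purchase, Variant B: 138×197/327 = 83.1376
  Add-to-cart, Variant A: 97×130/327 = 38.5627
  Add-to-cart, Variant B: 97×197/327 = 58.4373
  Bounce, Variant A: 92×130/327 = 36.5749
  Bounce, Variant B: 92×197/327 = 55.4251
Contributions (O − E)²/E:
  (81 − 54.8624)²/54.8624 = 12.4525
  (57 − 83.1376)²/83.1376 = 8.2174
  (25 − 38.5627)²/38.5627 = 4.7701
  (72 − 58.4373)²/58.4373 = 3.1478
  (24 − 36.5749)²/36.5749 = 4.3234
  (68 − 55.4251)²/55.4251 = 2.8530
χ² = 12.4525 + 8.2174 + 4.7701 + 3.1478 + 4.3234 + 2.8530 = 35.764
df = (3−1)(2−1) = 2. Since 35.764 > 5.991, reject the null hypothesis of independence at α = 0.05.

35.764; reject H₀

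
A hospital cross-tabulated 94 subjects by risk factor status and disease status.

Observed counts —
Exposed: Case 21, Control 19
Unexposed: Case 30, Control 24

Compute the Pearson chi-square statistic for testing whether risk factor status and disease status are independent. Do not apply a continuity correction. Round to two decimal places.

Row totals: 40, 54. Column totals: 51, 43. Grand total N = 94.
Expected counts (row total × column total / N):
  Exposed, Case: 40×51/94 = 21.702
  Exposed, Control: 40×43/94 = 18.298
  Unexposed, Case: 54×51/94 = 29.298
  Unexposed, Control: 54×43/94 = 24.702
Contributions (O − E)²/E:
  (21 − 21.702)²/21.702 = 0.0227
  (19 − 18.298)²/18.298 = 0.0269
  (30 − 29.298)²/29.298 = 0.0168
  (24 − 24.702)²/24.702 = 0.0199
χ² = 0.0227 + 0.0269 + 0.0168 + 0.0199 = 0.09

0.09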